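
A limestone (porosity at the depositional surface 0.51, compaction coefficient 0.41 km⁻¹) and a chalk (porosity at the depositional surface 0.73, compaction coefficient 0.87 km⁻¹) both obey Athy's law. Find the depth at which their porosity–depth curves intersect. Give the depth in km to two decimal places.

0.78 km

Set n₀ₐ e^(−cₐz) = n₀ᵦ e^(−cᵦz) ⇒ ln(n₀ₐ/n₀ᵦ) = (cₐ − cᵦ)·z
z = ln(0.51/0.73) / (0.41 − 0.87) = -0.3586 / -0.46 = 0.780 km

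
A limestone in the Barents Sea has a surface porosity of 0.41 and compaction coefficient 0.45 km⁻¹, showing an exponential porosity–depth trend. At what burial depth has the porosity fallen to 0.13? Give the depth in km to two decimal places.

Invert Athy's law: d = ln(n₀/n) / k
d = ln(0.41/0.13) / 0.45 = ln(3.154) / 0.45 = 1.1486 / 0.45 = 2.552 km

2.55 km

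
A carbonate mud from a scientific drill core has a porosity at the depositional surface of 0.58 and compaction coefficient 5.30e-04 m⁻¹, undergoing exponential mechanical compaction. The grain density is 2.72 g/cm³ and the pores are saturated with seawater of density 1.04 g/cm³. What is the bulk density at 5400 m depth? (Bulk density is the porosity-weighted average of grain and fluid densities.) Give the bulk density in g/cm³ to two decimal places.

Working in km (1 km = 1000 m; k in km⁻¹ = k in m⁻¹ × 1000):
Porosity at depth: n = 0.58·exp(−0.53×5.4) = 0.58×0.0572 = 0.0331
Bulk density: ρ_b = (1−n)ρ_g + n·ρ_f = 0.9669×2.72 + 0.0331×1.04
       = 2.630 + 0.034 = 2.664 g/cm³

2.66 g/cm³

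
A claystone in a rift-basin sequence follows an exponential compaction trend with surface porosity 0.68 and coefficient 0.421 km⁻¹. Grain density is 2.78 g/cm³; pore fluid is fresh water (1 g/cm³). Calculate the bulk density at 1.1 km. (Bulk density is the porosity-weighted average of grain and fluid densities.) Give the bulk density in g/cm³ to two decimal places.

2.02 g/cm³

Porosity at depth: φ = 0.68·exp(−0.421×1.1) = 0.68×0.6293 = 0.4279
Bulk density: ρ_b = (1−φ)ρ_g + φ·ρ_f = 0.5721×2.78 + 0.4279×1
       = 1.590 + 0.428 = 2.018 g/cm³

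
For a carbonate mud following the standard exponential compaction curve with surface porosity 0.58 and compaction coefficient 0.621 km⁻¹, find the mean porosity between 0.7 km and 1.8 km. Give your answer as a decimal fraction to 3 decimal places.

⟨φ⟩ = (1/(z₂−z₁)) ∫ φ₀ e^(−kz) dz = φ₀·(e^(−k·z₁) − e^(−k·z₂)) / (k·(z₂−z₁))
e^(−0.621×0.7) = 0.6475; e^(−0.621×1.8) = 0.3270
⟨φ⟩ = 0.58 × (0.6475 − 0.3270) / (0.621 × 1.1) = 0.58 × 0.4691 = 0.2721

0.272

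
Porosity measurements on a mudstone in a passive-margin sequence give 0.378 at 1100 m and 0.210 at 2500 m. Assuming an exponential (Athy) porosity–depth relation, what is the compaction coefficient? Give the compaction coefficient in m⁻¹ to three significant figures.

0.000420 m⁻¹

Working in km (1 km = 1000 m; c in km⁻¹ = c in m⁻¹ × 1000):
Athy: φ(d) = φ₀ e^(−cd) ⇒ φ₁/φ₂ = e^{c(d₂−d₁)} ⇒ c = ln(φ₁/φ₂)/(d₂−d₁)
c = ln(0.378/0.21) / (2.5 − 1.1) = ln(1.8) / 1.4 = 0.5878 / 1.4 = 0.4198 km⁻¹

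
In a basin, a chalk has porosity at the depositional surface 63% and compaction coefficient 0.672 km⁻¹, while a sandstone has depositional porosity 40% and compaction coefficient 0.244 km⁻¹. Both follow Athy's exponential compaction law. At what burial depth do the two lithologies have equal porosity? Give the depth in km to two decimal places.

Set φ₀ₐ e^(−kₐz) = φ₀ᵦ e^(−kᵦz) ⇒ ln(φ₀ₐ/φ₀ᵦ) = (kₐ − kᵦ)·z
z = ln(0.63/0.4) / (0.672 − 0.244) = 0.4543 / 0.428 = 1.061 km

1.06 km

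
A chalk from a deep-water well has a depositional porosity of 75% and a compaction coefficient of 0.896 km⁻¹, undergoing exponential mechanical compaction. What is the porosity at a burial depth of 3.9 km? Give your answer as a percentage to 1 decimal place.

φ = φ₀·exp(−k·d) = 0.75 × exp(−0.896 × 3.9) = 0.75 × exp(−3.494)
  = 0.75 × 0.0304 = 0.0228

2.3%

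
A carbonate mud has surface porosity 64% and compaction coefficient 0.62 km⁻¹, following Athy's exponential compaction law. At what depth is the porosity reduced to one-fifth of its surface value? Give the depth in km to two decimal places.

2.60 km

phi/phi₀ = 1/5 ⇒ exp(−c·z) = 1/5 ⇒ z = ln(5) / c
z = 1.6094 / 0.62 = 2.596 km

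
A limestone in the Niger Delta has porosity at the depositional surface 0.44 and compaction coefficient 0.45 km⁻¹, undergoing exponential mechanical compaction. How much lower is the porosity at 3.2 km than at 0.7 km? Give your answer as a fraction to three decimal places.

0.217

phi(0.7) = 0.44·e^(−0.45×0.7) = 0.3211
phi(3.2) = 0.44·e^(−0.45×3.2) = 0.1042
Δphi = 0.3211 − 0.1042 = 0.2169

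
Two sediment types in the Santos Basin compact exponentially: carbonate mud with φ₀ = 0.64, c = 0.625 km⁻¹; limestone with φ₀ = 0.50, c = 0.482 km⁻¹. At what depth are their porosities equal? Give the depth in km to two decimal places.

1.73 km

Set φ₀ₐ e^(−cₐd) = φ₀ᵦ e^(−cᵦd) ⇒ ln(φ₀ₐ/φ₀ᵦ) = (cₐ − cᵦ)·d
d = ln(0.64/0.5) / (0.625 − 0.482) = 0.2469 / 0.143 = 1.726 km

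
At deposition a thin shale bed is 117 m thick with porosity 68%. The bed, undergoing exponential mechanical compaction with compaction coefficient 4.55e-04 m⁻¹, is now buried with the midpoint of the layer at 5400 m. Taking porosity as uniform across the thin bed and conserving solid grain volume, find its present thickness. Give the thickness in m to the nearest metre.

40 m

Working in km (1 km = 1000 m; k in km⁻¹ = k in m⁻¹ × 1000):
Porosity at 5.4 km: n = 0.68·exp(−0.455×5.4) = 0.0583
Solid-volume conservation: h(1−n) = h₀(1−n₀) ⇒ h = h₀·(1−n₀)/(1−n)
h = 0.117 × (1 − 0.68)/(1 − 0.0583) = 0.117 × 0.3398 = 0.0398 km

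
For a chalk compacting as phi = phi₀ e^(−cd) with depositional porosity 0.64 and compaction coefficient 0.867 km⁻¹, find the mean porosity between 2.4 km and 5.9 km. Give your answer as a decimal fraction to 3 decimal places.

0.025

⟨phi⟩ = (1/(d₂−d₁)) ∫ phi₀ e^(−cd) dd = phi₀·(e^(−c·d₁) − e^(−c·d₂)) / (c·(d₂−d₁))
e^(−0.867×2.4) = 0.1248; e^(−0.867×5.9) = 0.0060
⟨phi⟩ = 0.64 × (0.1248 − 0.0060) / (0.867 × 3.5) = 0.64 × 0.0392 = 0.0251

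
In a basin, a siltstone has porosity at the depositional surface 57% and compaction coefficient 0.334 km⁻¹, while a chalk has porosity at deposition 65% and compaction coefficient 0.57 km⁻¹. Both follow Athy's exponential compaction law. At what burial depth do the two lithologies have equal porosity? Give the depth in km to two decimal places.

0.56 km

Set phi₀ₐ e^(−kₐZ) = phi₀ᵦ e^(−kᵦZ) ⇒ ln(phi₀ₐ/phi₀ᵦ) = (kₐ − kᵦ)·Z
Z = ln(0.57/0.65) / (0.334 − 0.57) = -0.1313 / -0.236 = 0.557 km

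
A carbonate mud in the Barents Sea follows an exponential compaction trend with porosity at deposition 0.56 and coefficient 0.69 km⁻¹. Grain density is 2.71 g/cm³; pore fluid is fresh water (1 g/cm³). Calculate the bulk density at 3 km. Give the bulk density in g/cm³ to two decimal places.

Porosity at depth: phi = 0.56·exp(−0.69×3) = 0.56×0.1262 = 0.0707
Bulk density: ρ_b = (1−phi)ρ_g + phi·ρ_f = 0.9293×2.71 + 0.0707×1
       = 2.519 + 0.071 = 2.589 g/cm³

2.59 g/cm³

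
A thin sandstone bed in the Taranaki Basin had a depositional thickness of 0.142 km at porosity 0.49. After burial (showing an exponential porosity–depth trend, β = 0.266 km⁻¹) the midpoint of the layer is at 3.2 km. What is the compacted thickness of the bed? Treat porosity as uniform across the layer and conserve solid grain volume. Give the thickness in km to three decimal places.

0.092 km

Porosity at 3.2 km: phi = 0.49·exp(−0.266×3.2) = 0.2092
Solid-volume conservation: h(1−phi) = h₀(1−phi₀) ⇒ h = h₀·(1−phi₀)/(1−phi)
h = 0.142 × (1 − 0.49)/(1 − 0.2092) = 0.142 × 0.6449 = 0.0916 km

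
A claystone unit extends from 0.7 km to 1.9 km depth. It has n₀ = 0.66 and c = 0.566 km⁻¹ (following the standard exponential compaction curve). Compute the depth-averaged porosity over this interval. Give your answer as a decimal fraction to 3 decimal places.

0.322

⟨n⟩ = (1/(z₂−z₁)) ∫ n₀ e^(−cz) dz = n₀·(e^(−c·z₁) − e^(−c·z₂)) / (c·(z₂−z₁))
e^(−0.566×0.7) = 0.6729; e^(−0.566×1.9) = 0.3412
⟨n⟩ = 0.66 × (0.6729 − 0.3412) / (0.566 × 1.2) = 0.66 × 0.4884 = 0.3223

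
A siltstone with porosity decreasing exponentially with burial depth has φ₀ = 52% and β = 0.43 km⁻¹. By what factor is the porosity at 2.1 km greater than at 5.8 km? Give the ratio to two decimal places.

φ(z₁)/φ(z₂) = e^(−β·z₁)/e^(−β·z₂) = e^{β(z₂−z₁)}
= exp(0.43 × 3.7) = exp(1.591) = 4.9087

4.91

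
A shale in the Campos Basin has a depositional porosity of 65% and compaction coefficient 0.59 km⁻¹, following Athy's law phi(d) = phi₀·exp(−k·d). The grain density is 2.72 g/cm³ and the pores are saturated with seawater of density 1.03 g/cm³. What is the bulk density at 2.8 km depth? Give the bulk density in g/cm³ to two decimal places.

Porosity at depth: phi = 0.65·exp(−0.59×2.8) = 0.65×0.1917 = 0.1246
Bulk density: ρ_b = (1−phi)ρ_g + phi·ρ_f = 0.8754×2.72 + 0.1246×1.03
       = 2.381 + 0.128 = 2.509 g/cm³

2.51 g/cm³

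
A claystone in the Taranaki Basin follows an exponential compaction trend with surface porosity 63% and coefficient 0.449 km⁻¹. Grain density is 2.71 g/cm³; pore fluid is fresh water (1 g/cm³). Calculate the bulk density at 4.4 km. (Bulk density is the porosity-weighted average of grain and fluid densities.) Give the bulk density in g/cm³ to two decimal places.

Porosity at depth: φ = 0.63·exp(−0.449×4.4) = 0.63×0.1387 = 0.0874
Bulk density: ρ_b = (1−φ)ρ_g + φ·ρ_f = 0.9126×2.71 + 0.0874×1
       = 2.473 + 0.087 = 2.561 g/cm³

2.56 g/cm³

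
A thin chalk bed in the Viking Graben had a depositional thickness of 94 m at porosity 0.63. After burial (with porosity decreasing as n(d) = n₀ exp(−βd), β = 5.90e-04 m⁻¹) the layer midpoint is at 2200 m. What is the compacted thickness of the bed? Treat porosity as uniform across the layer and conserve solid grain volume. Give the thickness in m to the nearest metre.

Working in km (1 km = 1000 m; β in km⁻¹ = β in m⁻¹ × 1000):
Porosity at 2.2 km: n = 0.63·exp(−0.59×2.2) = 0.1720
Solid-volume conservation: h(1−n) = h₀(1−n₀) ⇒ h = h₀·(1−n₀)/(1−n)
h = 0.094 × (1 − 0.63)/(1 − 0.1720) = 0.094 × 0.4469 = 0.0420 km

42 m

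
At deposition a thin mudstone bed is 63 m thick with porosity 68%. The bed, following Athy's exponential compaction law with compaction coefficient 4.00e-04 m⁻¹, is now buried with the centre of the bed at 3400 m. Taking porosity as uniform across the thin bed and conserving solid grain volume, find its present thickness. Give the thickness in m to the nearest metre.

Working in km (1 km = 1000 m; k in km⁻¹ = k in m⁻¹ × 1000):
Porosity at 3.4 km: n = 0.68·exp(−0.4×3.4) = 0.1745
Solid-volume conservation: h(1−n) = h₀(1−n₀) ⇒ h = h₀·(1−n₀)/(1−n)
h = 0.063 × (1 − 0.68)/(1 − 0.1745) = 0.063 × 0.3877 = 0.0244 km

24 m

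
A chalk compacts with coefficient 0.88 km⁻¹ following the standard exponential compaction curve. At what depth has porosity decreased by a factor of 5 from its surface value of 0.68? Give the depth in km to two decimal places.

1.83 km

phi/phi₀ = 1/5 ⇒ exp(−k·Z) = 1/5 ⇒ Z = ln(5) / k
Z = 1.6094 / 0.88 = 1.829 km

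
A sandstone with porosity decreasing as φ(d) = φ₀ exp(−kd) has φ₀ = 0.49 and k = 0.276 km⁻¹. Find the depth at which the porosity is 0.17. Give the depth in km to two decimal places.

3.84 km

Invert Athy's law: d = ln(φ₀/φ) / k
d = ln(0.49/0.17) / 0.276 = ln(2.882) / 0.276 = 1.0586 / 0.276 = 3.836 km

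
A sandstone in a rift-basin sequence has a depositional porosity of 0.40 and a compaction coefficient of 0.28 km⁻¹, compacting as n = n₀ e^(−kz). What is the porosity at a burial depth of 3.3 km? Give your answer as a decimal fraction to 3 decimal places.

n = n₀·exp(−k·z) = 0.4 × exp(−0.28 × 3.3) = 0.4 × exp(−0.924)
  = 0.4 × 0.3969 = 0.1588

0.159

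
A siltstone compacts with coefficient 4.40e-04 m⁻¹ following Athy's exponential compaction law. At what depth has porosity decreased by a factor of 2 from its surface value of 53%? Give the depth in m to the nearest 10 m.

1580 m

Working in km (1 km = 1000 m; c in km⁻¹ = c in m⁻¹ × 1000):
φ/φ₀ = 1/2 ⇒ exp(−c·z) = 1/2 ⇒ z = ln(2) / c
z = 0.6931 / 0.44 = 1.575 km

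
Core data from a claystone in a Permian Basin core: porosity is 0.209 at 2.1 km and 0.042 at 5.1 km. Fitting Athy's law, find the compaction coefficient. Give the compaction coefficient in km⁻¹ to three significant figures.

Athy: n(z) = n₀ e^(−kz) ⇒ n₁/n₂ = e^{k(z₂−z₁)} ⇒ k = ln(n₁/n₂)/(z₂−z₁)
k = ln(0.209/0.042) / (5.1 − 2.1) = ln(4.976) / 3 = 1.6047 / 3 = 0.5349 km⁻¹

0.535 km⁻¹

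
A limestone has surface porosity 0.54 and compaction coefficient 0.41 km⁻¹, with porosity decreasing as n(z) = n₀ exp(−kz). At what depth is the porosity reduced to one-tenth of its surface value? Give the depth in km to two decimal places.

n/n₀ = 1/10 ⇒ exp(−k·z) = 1/10 ⇒ z = ln(10) / k
z = 2.3026 / 0.41 = 5.616 km

5.62 km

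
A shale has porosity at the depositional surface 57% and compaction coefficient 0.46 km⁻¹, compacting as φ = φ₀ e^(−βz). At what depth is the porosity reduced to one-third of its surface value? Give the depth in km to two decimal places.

φ/φ₀ = 1/3 ⇒ exp(−β·z) = 1/3 ⇒ z = ln(3) / β
z = 1.0986 / 0.46 = 2.388 km

2.39 km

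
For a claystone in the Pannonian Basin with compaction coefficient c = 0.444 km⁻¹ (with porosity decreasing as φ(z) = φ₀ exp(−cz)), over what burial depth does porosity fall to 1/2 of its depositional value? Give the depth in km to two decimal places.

φ/φ₀ = 1/2 ⇒ exp(−c·z) = 1/2 ⇒ z = ln(2) / c
z = 0.6931 / 0.444 = 1.561 km

1.56 km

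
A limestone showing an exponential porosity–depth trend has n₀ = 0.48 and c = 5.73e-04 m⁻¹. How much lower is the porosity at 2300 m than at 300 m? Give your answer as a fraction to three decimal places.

0.276

Working in km (1 km = 1000 m; c in km⁻¹ = c in m⁻¹ × 1000):
n(0.3) = 0.48·e^(−0.573×0.3) = 0.4042
n(2.3) = 0.48·e^(−0.573×2.3) = 0.1285
Δn = 0.4042 − 0.1285 = 0.2757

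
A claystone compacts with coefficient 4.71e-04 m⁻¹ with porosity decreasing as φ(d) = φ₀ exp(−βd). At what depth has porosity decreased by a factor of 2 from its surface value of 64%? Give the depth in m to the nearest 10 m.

Working in km (1 km = 1000 m; β in km⁻¹ = β in m⁻¹ × 1000):
φ/φ₀ = 1/2 ⇒ exp(−β·d) = 1/2 ⇒ d = ln(2) / β
d = 0.6931 / 0.471 = 1.472 km

1470 m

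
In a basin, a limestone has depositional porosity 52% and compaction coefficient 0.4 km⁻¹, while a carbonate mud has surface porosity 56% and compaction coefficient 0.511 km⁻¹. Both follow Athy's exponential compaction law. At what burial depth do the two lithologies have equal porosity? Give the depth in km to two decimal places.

Set phi₀ₐ e^(−cₐd) = phi₀ᵦ e^(−cᵦd) ⇒ ln(phi₀ₐ/phi₀ᵦ) = (cₐ − cᵦ)·d
d = ln(0.52/0.56) / (0.4 − 0.511) = -0.0741 / -0.111 = 0.668 km

0.67 km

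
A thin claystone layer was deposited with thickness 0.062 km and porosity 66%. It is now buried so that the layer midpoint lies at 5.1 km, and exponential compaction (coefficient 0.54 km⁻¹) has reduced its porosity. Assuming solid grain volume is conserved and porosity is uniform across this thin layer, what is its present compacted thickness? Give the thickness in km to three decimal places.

Porosity at 5.1 km: n = 0.66·exp(−0.54×5.1) = 0.0420
Solid-volume conservation: h(1−n) = h₀(1−n₀) ⇒ h = h₀·(1−n₀)/(1−n)
h = 0.062 × (1 − 0.66)/(1 − 0.0420) = 0.062 × 0.3549 = 0.0220 km

0.022 km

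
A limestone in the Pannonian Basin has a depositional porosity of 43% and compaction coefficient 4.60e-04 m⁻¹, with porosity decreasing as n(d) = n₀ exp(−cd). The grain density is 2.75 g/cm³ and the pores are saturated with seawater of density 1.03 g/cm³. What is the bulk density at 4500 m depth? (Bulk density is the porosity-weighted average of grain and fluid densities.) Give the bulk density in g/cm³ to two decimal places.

2.66 g/cm³

Working in km (1 km = 1000 m; c in km⁻¹ = c in m⁻¹ × 1000):
Porosity at depth: n = 0.43·exp(−0.46×4.5) = 0.43×0.1262 = 0.0543
Bulk density: ρ_b = (1−n)ρ_g + n·ρ_f = 0.9457×2.75 + 0.0543×1.03
       = 2.601 + 0.056 = 2.657 g/cm³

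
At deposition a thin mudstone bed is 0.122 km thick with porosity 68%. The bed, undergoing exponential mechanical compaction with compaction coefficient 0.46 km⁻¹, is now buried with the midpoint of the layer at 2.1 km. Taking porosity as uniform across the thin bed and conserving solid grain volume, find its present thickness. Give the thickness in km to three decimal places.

0.053 km

Porosity at 2.1 km: φ = 0.68·exp(−0.46×2.1) = 0.2588
Solid-volume conservation: h(1−φ) = h₀(1−φ₀) ⇒ h = h₀·(1−φ₀)/(1−φ)
h = 0.122 × (1 − 0.68)/(1 − 0.2588) = 0.122 × 0.4317 = 0.0527 km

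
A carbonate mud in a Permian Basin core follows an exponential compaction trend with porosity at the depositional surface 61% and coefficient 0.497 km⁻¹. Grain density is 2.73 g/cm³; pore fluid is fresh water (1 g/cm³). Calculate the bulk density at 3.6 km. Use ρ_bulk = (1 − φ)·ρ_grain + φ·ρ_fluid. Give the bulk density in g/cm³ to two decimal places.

2.55 g/cm³

Porosity at depth: phi = 0.61·exp(−0.497×3.6) = 0.61×0.1671 = 0.1019
Bulk density: ρ_b = (1−phi)ρ_g + phi·ρ_f = 0.8981×2.73 + 0.1019×1
       = 2.452 + 0.102 = 2.554 g/cm³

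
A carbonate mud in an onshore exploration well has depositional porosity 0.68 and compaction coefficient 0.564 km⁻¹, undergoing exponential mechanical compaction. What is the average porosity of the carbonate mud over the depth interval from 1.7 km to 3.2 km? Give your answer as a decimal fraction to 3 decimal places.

⟨phi⟩ = (1/(Z₂−Z₁)) ∫ phi₀ e^(−kZ) dZ = phi₀·(e^(−k·Z₁) − e^(−k·Z₂)) / (k·(Z₂−Z₁))
e^(−0.564×1.7) = 0.3834; e^(−0.564×3.2) = 0.1645
⟨phi⟩ = 0.68 × (0.3834 − 0.1645) / (0.564 × 1.5) = 0.68 × 0.2587 = 0.1759

0.176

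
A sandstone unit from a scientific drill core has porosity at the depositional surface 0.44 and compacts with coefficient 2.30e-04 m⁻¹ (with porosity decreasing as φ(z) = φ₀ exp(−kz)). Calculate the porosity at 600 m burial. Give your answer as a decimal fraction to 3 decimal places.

Working in km (1 km = 1000 m; k in km⁻¹ = k in m⁻¹ × 1000):
φ = φ₀·exp(−k·z) = 0.44 × exp(−0.23 × 0.6) = 0.44 × exp(−0.138)
  = 0.44 × 0.8711 = 0.3833

0.383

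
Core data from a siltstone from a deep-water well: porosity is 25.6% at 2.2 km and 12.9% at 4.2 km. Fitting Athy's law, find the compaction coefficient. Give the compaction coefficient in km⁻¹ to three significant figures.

Athy: n(Z) = n₀ e^(−cZ) ⇒ n₁/n₂ = e^{c(Z₂−Z₁)} ⇒ c = ln(n₁/n₂)/(Z₂−Z₁)
c = ln(0.256/0.129) / (4.2 − 2.2) = ln(1.984) / 2 = 0.6854 / 2 = 0.3427 km⁻¹

0.343 km⁻¹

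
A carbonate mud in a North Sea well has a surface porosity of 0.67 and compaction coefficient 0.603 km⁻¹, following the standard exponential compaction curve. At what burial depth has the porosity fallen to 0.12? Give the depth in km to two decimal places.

Invert Athy's law: z = ln(φ₀/φ) / k
z = ln(0.67/0.12) / 0.603 = ln(5.583) / 0.603 = 1.7198 / 0.603 = 2.852 km

2.85 km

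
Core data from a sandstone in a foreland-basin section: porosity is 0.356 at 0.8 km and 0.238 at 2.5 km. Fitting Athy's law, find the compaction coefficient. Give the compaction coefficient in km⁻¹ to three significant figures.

0.237 km⁻¹

Athy: φ(d) = φ₀ e^(−βd) ⇒ φ₁/φ₂ = e^{β(d₂−d₁)} ⇒ β = ln(φ₁/φ₂)/(d₂−d₁)
β = ln(0.356/0.238) / (2.5 − 0.8) = ln(1.496) / 1.7 = 0.4027 / 1.7 = 0.2369 km⁻¹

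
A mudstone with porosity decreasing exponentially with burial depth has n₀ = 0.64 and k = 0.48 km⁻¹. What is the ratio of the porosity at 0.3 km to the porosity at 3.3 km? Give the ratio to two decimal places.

4.22

n(Z₁)/n(Z₂) = e^(−k·Z₁)/e^(−k·Z₂) = e^{k(Z₂−Z₁)}
= exp(0.48 × 3) = exp(1.44) = 4.2207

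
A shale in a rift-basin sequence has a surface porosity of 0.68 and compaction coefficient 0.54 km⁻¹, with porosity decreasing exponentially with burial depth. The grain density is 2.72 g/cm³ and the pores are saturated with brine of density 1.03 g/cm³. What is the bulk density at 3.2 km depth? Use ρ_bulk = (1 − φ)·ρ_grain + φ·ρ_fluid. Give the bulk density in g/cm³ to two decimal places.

Porosity at depth: n = 0.68·exp(−0.54×3.2) = 0.68×0.1776 = 0.1208
Bulk density: ρ_b = (1−n)ρ_g + n·ρ_f = 0.8792×2.72 + 0.1208×1.03
       = 2.391 + 0.124 = 2.516 g/cm³

2.52 g/cm³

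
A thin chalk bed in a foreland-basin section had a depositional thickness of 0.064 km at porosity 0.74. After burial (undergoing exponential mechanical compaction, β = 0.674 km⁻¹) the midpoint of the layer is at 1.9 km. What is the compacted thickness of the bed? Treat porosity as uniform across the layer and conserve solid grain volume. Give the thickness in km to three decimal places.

Porosity at 1.9 km: φ = 0.74·exp(−0.674×1.9) = 0.2056
Solid-volume conservation: h(1−φ) = h₀(1−φ₀) ⇒ h = h₀·(1−φ₀)/(1−φ)
h = 0.064 × (1 − 0.74)/(1 − 0.2056) = 0.064 × 0.3273 = 0.0209 km

0.021 km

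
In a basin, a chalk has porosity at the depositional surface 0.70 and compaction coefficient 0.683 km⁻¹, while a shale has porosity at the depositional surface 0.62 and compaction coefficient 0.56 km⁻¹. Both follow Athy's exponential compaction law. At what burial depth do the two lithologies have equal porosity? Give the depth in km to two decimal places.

Set φ₀ₐ e^(−kₐZ) = φ₀ᵦ e^(−kᵦZ) ⇒ ln(φ₀ₐ/φ₀ᵦ) = (kₐ − kᵦ)·Z
Z = ln(0.7/0.62) / (0.683 − 0.56) = 0.1214 / 0.123 = 0.987 km

0.99 km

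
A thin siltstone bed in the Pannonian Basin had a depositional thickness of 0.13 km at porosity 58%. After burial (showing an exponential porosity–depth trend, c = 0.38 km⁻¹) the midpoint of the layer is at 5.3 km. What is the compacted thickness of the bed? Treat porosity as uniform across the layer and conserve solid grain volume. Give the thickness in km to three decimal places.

Porosity at 5.3 km: n = 0.58·exp(−0.38×5.3) = 0.0774
Solid-volume conservation: h(1−n) = h₀(1−n₀) ⇒ h = h₀·(1−n₀)/(1−n)
h = 0.13 × (1 − 0.58)/(1 − 0.0774) = 0.13 × 0.4552 = 0.0592 km

0.059 km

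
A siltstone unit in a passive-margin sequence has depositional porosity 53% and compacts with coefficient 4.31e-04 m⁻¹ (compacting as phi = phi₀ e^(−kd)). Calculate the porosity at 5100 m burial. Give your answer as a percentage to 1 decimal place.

Working in km (1 km = 1000 m; k in km⁻¹ = k in m⁻¹ × 1000):
phi = phi₀·exp(−k·d) = 0.53 × exp(−0.431 × 5.1) = 0.53 × exp(−2.198)
  = 0.53 × 0.1110 = 0.0588

5.9%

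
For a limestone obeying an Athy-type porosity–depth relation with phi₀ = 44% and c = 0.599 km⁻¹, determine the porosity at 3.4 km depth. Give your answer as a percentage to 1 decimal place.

phi = phi₀·exp(−c·Z) = 0.44 × exp(−0.599 × 3.4) = 0.44 × exp(−2.037)
  = 0.44 × 0.1305 = 0.0574

5.7%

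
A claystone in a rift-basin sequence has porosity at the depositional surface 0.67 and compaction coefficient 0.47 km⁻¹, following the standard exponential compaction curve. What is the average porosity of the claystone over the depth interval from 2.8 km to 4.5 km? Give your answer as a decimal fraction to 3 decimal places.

⟨φ⟩ = (1/(Z₂−Z₁)) ∫ φ₀ e^(−βZ) dZ = φ₀·(e^(−β·Z₁) − e^(−β·Z₂)) / (β·(Z₂−Z₁))
e^(−0.47×2.8) = 0.2682; e^(−0.47×4.5) = 0.1206
⟨φ⟩ = 0.67 × (0.2682 − 0.1206) / (0.47 × 1.7) = 0.67 × 0.1847 = 0.1237

0.124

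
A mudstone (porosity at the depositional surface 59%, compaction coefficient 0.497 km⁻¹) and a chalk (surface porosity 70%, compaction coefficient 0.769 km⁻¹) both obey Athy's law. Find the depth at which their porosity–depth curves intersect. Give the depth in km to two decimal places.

0.63 km

Set phi₀ₐ e^(−βₐz) = phi₀ᵦ e^(−βᵦz) ⇒ ln(phi₀ₐ/phi₀ᵦ) = (βₐ − βᵦ)·z
z = ln(0.59/0.7) / (0.497 − 0.769) = -0.1710 / -0.272 = 0.629 km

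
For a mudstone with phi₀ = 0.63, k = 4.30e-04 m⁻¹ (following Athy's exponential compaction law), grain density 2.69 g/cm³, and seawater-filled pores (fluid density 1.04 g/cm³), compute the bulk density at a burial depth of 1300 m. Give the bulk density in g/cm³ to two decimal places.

Working in km (1 km = 1000 m; k in km⁻¹ = k in m⁻¹ × 1000):
Porosity at depth: phi = 0.63·exp(−0.43×1.3) = 0.63×0.5718 = 0.3602
Bulk density: ρ_b = (1−phi)ρ_g + phi·ρ_f = 0.6398×2.69 + 0.3602×1.04
       = 1.721 + 0.375 = 2.096 g/cm³

2.10 g/cm³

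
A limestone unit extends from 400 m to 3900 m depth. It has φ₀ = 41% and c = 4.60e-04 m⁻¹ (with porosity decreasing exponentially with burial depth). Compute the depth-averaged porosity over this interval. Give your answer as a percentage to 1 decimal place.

17.0%

Working in km (1 km = 1000 m; c in km⁻¹ = c in m⁻¹ × 1000):
⟨φ⟩ = (1/(d₂−d₁)) ∫ φ₀ e^(−cd) dd = φ₀·(e^(−c·d₁) − e^(−c·d₂)) / (c·(d₂−d₁))
e^(−0.46×0.4) = 0.8319; e^(−0.46×3.9) = 0.1663
⟨φ⟩ = 0.41 × (0.8319 − 0.1663) / (0.46 × 3.5) = 0.41 × 0.4134 = 0.1695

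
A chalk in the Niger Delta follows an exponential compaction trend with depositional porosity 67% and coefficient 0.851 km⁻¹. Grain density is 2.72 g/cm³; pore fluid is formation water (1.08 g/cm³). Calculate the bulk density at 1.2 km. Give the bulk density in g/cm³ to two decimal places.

2.32 g/cm³

Porosity at depth: n = 0.67·exp(−0.851×1.2) = 0.67×0.3602 = 0.2413
Bulk density: ρ_b = (1−n)ρ_g + n·ρ_f = 0.7587×2.72 + 0.2413×1.08
       = 2.064 + 0.261 = 2.324 g/cm³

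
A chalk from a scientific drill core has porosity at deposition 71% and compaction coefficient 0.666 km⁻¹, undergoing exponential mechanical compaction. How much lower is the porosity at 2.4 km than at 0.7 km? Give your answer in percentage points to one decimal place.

phi(0.7) = 0.71·e^(−0.666×0.7) = 0.4454
phi(2.4) = 0.71·e^(−0.666×2.4) = 0.1436
Δphi = 0.4454 − 0.1436 = 0.3019

30.2 percentage points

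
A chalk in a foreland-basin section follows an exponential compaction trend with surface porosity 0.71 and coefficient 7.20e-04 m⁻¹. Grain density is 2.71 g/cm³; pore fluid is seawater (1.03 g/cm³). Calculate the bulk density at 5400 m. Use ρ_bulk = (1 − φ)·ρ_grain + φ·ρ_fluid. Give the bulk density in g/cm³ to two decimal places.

Working in km (1 km = 1000 m; c in km⁻¹ = c in m⁻¹ × 1000):
Porosity at depth: φ = 0.71·exp(−0.72×5.4) = 0.71×0.0205 = 0.0145
Bulk density: ρ_b = (1−φ)ρ_g + φ·ρ_f = 0.9855×2.71 + 0.0145×1.03
       = 2.671 + 0.015 = 2.686 g/cm³

2.69 g/cm³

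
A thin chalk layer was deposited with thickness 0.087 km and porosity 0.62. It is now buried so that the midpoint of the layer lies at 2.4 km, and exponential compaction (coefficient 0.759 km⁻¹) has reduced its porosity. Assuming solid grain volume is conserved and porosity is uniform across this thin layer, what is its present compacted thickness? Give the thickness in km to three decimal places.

0.037 km

Porosity at 2.4 km: phi = 0.62·exp(−0.759×2.4) = 0.1003
Solid-volume conservation: h(1−phi) = h₀(1−phi₀) ⇒ h = h₀·(1−phi₀)/(1−phi)
h = 0.087 × (1 − 0.62)/(1 − 0.1003) = 0.087 × 0.4224 = 0.0367 km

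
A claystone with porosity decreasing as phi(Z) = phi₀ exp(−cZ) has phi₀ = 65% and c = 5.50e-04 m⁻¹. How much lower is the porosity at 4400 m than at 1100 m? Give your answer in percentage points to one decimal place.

29.7 percentage points

Working in km (1 km = 1000 m; c in km⁻¹ = c in m⁻¹ × 1000):
phi(1.1) = 0.65·e^(−0.55×1.1) = 0.3549
phi(4.4) = 0.65·e^(−0.55×4.4) = 0.0578
Δphi = 0.3549 − 0.0578 = 0.2971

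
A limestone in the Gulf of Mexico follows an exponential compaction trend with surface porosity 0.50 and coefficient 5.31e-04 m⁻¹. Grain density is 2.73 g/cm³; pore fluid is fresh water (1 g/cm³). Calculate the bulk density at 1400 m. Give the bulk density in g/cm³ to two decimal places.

2.32 g/cm³

Working in km (1 km = 1000 m; β in km⁻¹ = β in m⁻¹ × 1000):
Porosity at depth: n = 0.5·exp(−0.531×1.4) = 0.5×0.4755 = 0.2377
Bulk density: ρ_b = (1−n)ρ_g + n·ρ_f = 0.7623×2.73 + 0.2377×1
       = 2.081 + 0.238 = 2.319 g/cm³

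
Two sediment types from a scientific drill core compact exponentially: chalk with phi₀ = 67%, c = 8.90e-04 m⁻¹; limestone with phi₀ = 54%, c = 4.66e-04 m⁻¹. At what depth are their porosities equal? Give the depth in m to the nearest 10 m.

Working in km (1 km = 1000 m; c in km⁻¹ = c in m⁻¹ × 1000):
Set phi₀ₐ e^(−cₐd) = phi₀ᵦ e^(−cᵦd) ⇒ ln(phi₀ₐ/phi₀ᵦ) = (cₐ − cᵦ)·d
d = ln(0.67/0.54) / (0.89 − 0.466) = 0.2157 / 0.424 = 0.509 km

510 m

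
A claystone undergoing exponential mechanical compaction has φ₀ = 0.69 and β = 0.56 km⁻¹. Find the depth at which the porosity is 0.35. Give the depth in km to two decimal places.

Invert Athy's law: Z = ln(φ₀/φ) / β
Z = ln(0.69/0.35) / 0.56 = ln(1.971) / 0.56 = 0.6788 / 0.56 = 1.212 km

1.21 km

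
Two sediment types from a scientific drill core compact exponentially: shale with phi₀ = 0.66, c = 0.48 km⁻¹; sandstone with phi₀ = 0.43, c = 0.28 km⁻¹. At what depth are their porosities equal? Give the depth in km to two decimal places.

2.14 km

Set phi₀ₐ e^(−cₐd) = phi₀ᵦ e^(−cᵦd) ⇒ ln(phi₀ₐ/phi₀ᵦ) = (cₐ − cᵦ)·d
d = ln(0.66/0.43) / (0.48 − 0.28) = 0.4285 / 0.2 = 2.142 km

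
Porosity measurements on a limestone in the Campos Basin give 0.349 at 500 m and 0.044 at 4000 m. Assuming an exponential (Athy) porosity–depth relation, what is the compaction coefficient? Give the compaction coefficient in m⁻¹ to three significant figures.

Working in km (1 km = 1000 m; c in km⁻¹ = c in m⁻¹ × 1000):
Athy: phi(d) = phi₀ e^(−cd) ⇒ phi₁/phi₂ = e^{c(d₂−d₁)} ⇒ c = ln(phi₁/phi₂)/(d₂−d₁)
c = ln(0.349/0.044) / (4 − 0.5) = ln(7.932) / 3.5 = 2.0709 / 3.5 = 0.5917 km⁻¹

0.000592 m⁻¹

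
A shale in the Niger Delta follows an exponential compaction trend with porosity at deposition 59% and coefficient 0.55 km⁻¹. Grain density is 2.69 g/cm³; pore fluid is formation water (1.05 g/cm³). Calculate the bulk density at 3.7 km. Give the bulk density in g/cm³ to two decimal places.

2.56 g/cm³

Porosity at depth: φ = 0.59·exp(−0.55×3.7) = 0.59×0.1307 = 0.0771
Bulk density: ρ_b = (1−φ)ρ_g + φ·ρ_f = 0.9229×2.69 + 0.0771×1.05
       = 2.483 + 0.081 = 2.564 g/cm³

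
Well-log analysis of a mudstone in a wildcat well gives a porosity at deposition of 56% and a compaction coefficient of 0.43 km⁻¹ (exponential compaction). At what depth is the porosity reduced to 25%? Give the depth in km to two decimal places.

Invert Athy's law: Z = ln(φ₀/φ) / β
Z = ln(0.56/0.25) / 0.43 = ln(2.24) / 0.43 = 0.8065 / 0.43 = 1.876 km

1.88 km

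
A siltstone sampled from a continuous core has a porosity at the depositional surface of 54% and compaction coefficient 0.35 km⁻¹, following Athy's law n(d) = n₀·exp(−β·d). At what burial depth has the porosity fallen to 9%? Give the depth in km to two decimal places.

Invert Athy's law: d = ln(n₀/n) / β
d = ln(0.54/0.09) / 0.35 = ln(6) / 0.35 = 1.7918 / 0.35 = 5.119 km

5.12 km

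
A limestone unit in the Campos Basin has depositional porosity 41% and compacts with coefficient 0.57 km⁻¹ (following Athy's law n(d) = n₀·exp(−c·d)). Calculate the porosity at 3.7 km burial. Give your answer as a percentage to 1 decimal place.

5.0%

n = n₀·exp(−c·d) = 0.41 × exp(−0.57 × 3.7) = 0.41 × exp(−2.109)
  = 0.41 × 0.1214 = 0.0498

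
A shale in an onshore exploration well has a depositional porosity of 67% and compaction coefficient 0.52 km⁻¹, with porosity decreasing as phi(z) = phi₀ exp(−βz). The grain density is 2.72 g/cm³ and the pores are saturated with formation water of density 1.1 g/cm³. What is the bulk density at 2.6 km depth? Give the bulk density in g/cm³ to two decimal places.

2.44 g/cm³

Porosity at depth: phi = 0.67·exp(−0.52×2.6) = 0.67×0.2587 = 0.1733
Bulk density: ρ_b = (1−phi)ρ_g + phi·ρ_f = 0.8267×2.72 + 0.1733×1.1
       = 2.249 + 0.191 = 2.439 g/cm³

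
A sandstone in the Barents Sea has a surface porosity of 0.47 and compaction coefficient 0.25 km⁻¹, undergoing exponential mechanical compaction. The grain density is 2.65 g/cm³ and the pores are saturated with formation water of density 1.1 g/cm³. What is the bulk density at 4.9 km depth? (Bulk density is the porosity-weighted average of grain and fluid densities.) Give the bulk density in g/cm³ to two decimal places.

2.44 g/cm³

Porosity at depth: phi = 0.47·exp(−0.25×4.9) = 0.47×0.2938 = 0.1381
Bulk density: ρ_b = (1−phi)ρ_g + phi·ρ_f = 0.8619×2.65 + 0.1381×1.1
       = 2.284 + 0.152 = 2.436 g/cm³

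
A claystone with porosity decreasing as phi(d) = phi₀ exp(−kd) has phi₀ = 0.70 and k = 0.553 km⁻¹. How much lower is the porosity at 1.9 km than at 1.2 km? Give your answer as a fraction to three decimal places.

0.116

phi(1.2) = 0.7·e^(−0.553×1.2) = 0.3605
phi(1.9) = 0.7·e^(−0.553×1.9) = 0.2448
Δphi = 0.3605 − 0.2448 = 0.1157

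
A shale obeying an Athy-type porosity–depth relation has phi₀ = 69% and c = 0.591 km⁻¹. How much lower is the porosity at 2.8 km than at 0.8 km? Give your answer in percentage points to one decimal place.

29.8 percentage points

phi(0.8) = 0.69·e^(−0.591×0.8) = 0.4300
phi(2.8) = 0.69·e^(−0.591×2.8) = 0.1319
Δphi = 0.4300 − 0.1319 = 0.2982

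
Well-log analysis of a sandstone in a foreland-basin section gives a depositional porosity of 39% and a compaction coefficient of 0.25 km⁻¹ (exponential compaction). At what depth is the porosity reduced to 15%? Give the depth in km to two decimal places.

3.82 km

Invert Athy's law: d = ln(φ₀/φ) / c
d = ln(0.39/0.15) / 0.25 = ln(2.6) / 0.25 = 0.9555 / 0.25 = 3.822 km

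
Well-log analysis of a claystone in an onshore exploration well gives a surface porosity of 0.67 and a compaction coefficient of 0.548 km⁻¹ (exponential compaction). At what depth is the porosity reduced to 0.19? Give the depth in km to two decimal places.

2.30 km

Invert Athy's law: d = ln(n₀/n) / k
d = ln(0.67/0.19) / 0.548 = ln(3.526) / 0.548 = 1.2603 / 0.548 = 2.300 km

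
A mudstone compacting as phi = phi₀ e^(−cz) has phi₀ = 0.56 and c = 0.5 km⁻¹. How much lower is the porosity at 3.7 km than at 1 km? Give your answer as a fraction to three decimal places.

phi(1) = 0.56·e^(−0.5×1) = 0.3397
phi(3.7) = 0.56·e^(−0.5×3.7) = 0.0881
Δphi = 0.3397 − 0.0881 = 0.2516

0.252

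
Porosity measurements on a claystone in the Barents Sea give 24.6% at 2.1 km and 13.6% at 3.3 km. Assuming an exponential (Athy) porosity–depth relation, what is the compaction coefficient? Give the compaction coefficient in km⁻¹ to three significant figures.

0.494 km⁻¹

Athy: phi(Z) = phi₀ e^(−kZ) ⇒ phi₁/phi₂ = e^{k(Z₂−Z₁)} ⇒ k = ln(phi₁/phi₂)/(Z₂−Z₁)
k = ln(0.246/0.136) / (3.3 − 2.1) = ln(1.809) / 1.2 = 0.5927 / 1.2 = 0.4939 km⁻¹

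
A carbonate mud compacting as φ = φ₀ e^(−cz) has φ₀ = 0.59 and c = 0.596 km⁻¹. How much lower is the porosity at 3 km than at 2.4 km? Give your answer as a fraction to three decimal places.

0.042

φ(2.4) = 0.59·e^(−0.596×2.4) = 0.1411
φ(3) = 0.59·e^(−0.596×3) = 0.0987
Δφ = 0.1411 − 0.0987 = 0.0424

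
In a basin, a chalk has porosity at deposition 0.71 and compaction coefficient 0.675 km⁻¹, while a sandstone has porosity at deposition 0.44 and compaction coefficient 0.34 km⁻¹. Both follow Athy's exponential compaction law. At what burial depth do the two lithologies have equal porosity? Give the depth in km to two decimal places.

Set φ₀ₐ e^(−cₐZ) = φ₀ᵦ e^(−cᵦZ) ⇒ ln(φ₀ₐ/φ₀ᵦ) = (cₐ − cᵦ)·Z
Z = ln(0.71/0.44) / (0.675 − 0.34) = 0.4785 / 0.335 = 1.428 km

1.43 km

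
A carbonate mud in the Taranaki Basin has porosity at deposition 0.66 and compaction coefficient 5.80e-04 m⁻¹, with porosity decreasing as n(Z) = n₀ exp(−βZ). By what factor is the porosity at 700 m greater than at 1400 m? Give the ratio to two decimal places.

Working in km (1 km = 1000 m; β in km⁻¹ = β in m⁻¹ × 1000):
n(Z₁)/n(Z₂) = e^(−β·Z₁)/e^(−β·Z₂) = e^{β(Z₂−Z₁)}
= exp(0.58 × 0.7) = exp(0.406) = 1.5008

1.50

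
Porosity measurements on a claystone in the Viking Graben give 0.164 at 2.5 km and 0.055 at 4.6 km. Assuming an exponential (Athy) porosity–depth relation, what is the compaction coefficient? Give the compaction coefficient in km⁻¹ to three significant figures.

0.520 km⁻¹

Athy: φ(d) = φ₀ e^(−cd) ⇒ φ₁/φ₂ = e^{c(d₂−d₁)} ⇒ c = ln(φ₁/φ₂)/(d₂−d₁)
c = ln(0.164/0.055) / (4.6 − 2.5) = ln(2.982) / 2.1 = 1.0925 / 2.1 = 0.5203 km⁻¹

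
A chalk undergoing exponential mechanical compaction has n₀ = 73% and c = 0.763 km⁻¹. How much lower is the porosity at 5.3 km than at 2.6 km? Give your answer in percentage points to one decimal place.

8.8 percentage points

n(2.6) = 0.73·e^(−0.763×2.6) = 0.1004
n(5.3) = 0.73·e^(−0.763×5.3) = 0.0128
Δn = 0.1004 − 0.0128 = 0.0876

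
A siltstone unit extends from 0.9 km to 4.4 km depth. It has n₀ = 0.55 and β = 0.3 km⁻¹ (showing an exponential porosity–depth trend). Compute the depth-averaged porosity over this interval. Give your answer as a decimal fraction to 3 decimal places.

⟨n⟩ = (1/(z₂−z₁)) ∫ n₀ e^(−βz) dz = n₀·(e^(−β·z₁) − e^(−β·z₂)) / (β·(z₂−z₁))
e^(−0.3×0.9) = 0.7634; e^(−0.3×4.4) = 0.2671
⟨n⟩ = 0.55 × (0.7634 − 0.2671) / (0.3 × 3.5) = 0.55 × 0.4726 = 0.2599

0.260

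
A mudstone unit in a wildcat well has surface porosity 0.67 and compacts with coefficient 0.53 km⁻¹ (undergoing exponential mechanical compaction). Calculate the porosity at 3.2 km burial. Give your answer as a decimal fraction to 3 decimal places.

phi = phi₀·exp(−k·Z) = 0.67 × exp(−0.53 × 3.2) = 0.67 × exp(−1.696)
  = 0.67 × 0.1834 = 0.1229

0.123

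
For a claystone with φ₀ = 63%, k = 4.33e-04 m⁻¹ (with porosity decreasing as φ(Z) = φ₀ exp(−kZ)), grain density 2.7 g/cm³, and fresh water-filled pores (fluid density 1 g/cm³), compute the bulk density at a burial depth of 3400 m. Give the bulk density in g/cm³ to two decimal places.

2.45 g/cm³

Working in km (1 km = 1000 m; k in km⁻¹ = k in m⁻¹ × 1000):
Porosity at depth: φ = 0.63·exp(−0.433×3.4) = 0.63×0.2294 = 0.1445
Bulk density: ρ_b = (1−φ)ρ_g + φ·ρ_f = 0.8555×2.7 + 0.1445×1
       = 2.310 + 0.145 = 2.454 g/cm³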